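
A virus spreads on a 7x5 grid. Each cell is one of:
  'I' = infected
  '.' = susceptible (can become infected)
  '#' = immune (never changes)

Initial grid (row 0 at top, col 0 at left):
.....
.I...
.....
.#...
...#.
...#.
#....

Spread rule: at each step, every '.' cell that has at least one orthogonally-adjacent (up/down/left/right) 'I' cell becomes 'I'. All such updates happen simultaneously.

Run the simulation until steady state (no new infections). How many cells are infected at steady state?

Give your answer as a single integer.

Answer: 31

Derivation:
Step 0 (initial): 1 infected
Step 1: +4 new -> 5 infected
Step 2: +5 new -> 10 infected
Step 3: +5 new -> 15 infected
Step 4: +5 new -> 20 infected
Step 5: +4 new -> 24 infected
Step 6: +3 new -> 27 infected
Step 7: +3 new -> 30 infected
Step 8: +1 new -> 31 infected
Step 9: +0 new -> 31 infected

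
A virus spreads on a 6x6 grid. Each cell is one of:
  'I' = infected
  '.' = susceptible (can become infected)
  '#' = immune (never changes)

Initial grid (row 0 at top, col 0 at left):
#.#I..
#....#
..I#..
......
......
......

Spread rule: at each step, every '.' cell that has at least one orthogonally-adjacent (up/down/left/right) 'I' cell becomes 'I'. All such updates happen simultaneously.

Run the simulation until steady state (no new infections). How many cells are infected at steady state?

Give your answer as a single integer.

Step 0 (initial): 2 infected
Step 1: +5 new -> 7 infected
Step 2: +7 new -> 14 infected
Step 3: +7 new -> 21 infected
Step 4: +6 new -> 27 infected
Step 5: +3 new -> 30 infected
Step 6: +1 new -> 31 infected
Step 7: +0 new -> 31 infected

Answer: 31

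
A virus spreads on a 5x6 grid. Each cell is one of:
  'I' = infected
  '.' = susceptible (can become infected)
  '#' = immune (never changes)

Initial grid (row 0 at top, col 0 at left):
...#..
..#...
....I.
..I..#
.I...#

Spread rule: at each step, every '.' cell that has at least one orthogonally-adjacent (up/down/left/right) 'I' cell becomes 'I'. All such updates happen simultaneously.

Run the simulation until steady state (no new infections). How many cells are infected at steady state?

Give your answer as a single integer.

Answer: 26

Derivation:
Step 0 (initial): 3 infected
Step 1: +9 new -> 12 infected
Step 2: +7 new -> 19 infected
Step 3: +3 new -> 22 infected
Step 4: +2 new -> 24 infected
Step 5: +2 new -> 26 infected
Step 6: +0 new -> 26 infected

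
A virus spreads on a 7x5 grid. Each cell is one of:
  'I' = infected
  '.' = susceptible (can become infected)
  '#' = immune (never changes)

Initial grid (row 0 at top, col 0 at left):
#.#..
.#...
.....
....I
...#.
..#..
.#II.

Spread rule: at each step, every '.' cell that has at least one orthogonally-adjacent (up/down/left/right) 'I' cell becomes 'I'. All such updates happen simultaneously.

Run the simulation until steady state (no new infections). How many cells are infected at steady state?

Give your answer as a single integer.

Answer: 28

Derivation:
Step 0 (initial): 3 infected
Step 1: +5 new -> 8 infected
Step 2: +4 new -> 12 infected
Step 3: +5 new -> 17 infected
Step 4: +5 new -> 22 infected
Step 5: +3 new -> 25 infected
Step 6: +2 new -> 27 infected
Step 7: +1 new -> 28 infected
Step 8: +0 new -> 28 infected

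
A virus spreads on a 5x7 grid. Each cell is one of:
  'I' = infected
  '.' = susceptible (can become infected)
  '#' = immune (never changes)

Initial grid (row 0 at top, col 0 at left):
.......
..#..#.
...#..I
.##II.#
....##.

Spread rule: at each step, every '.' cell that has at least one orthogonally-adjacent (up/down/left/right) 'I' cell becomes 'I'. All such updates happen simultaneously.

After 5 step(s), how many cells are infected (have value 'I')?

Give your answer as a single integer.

Step 0 (initial): 3 infected
Step 1: +5 new -> 8 infected
Step 2: +3 new -> 11 infected
Step 3: +4 new -> 15 infected
Step 4: +2 new -> 17 infected
Step 5: +2 new -> 19 infected

Answer: 19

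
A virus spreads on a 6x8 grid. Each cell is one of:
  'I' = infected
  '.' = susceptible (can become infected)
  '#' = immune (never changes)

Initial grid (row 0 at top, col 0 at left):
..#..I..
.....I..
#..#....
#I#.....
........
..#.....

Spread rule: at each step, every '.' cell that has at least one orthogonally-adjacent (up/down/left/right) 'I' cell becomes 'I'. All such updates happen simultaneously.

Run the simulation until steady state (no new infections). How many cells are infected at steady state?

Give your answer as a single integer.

Step 0 (initial): 3 infected
Step 1: +7 new -> 10 infected
Step 2: +12 new -> 22 infected
Step 3: +9 new -> 31 infected
Step 4: +7 new -> 38 infected
Step 5: +3 new -> 41 infected
Step 6: +1 new -> 42 infected
Step 7: +0 new -> 42 infected

Answer: 42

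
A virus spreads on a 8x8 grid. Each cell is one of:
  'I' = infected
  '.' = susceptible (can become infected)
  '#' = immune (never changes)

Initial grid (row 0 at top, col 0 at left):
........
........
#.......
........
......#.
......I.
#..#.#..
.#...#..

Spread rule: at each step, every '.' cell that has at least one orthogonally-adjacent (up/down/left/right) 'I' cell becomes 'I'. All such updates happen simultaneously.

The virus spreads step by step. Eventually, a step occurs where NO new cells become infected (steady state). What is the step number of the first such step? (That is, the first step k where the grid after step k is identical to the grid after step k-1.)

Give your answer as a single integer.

Answer: 12

Derivation:
Step 0 (initial): 1 infected
Step 1: +3 new -> 4 infected
Step 2: +5 new -> 9 infected
Step 3: +6 new -> 15 infected
Step 4: +7 new -> 22 infected
Step 5: +9 new -> 31 infected
Step 6: +10 new -> 41 infected
Step 7: +6 new -> 47 infected
Step 8: +4 new -> 51 infected
Step 9: +2 new -> 53 infected
Step 10: +2 new -> 55 infected
Step 11: +1 new -> 56 infected
Step 12: +0 new -> 56 infected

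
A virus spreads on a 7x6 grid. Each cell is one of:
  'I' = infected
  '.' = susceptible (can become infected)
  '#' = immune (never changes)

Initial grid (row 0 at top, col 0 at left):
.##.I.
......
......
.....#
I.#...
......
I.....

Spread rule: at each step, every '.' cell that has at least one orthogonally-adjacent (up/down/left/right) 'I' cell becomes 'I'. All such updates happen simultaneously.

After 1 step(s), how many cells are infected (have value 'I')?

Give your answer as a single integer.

Step 0 (initial): 3 infected
Step 1: +7 new -> 10 infected

Answer: 10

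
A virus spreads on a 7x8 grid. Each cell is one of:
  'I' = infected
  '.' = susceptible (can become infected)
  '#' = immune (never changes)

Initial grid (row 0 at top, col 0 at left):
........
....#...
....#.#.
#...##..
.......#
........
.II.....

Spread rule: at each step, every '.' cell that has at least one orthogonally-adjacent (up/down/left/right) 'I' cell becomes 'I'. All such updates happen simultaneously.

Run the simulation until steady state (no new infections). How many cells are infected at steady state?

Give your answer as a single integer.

Step 0 (initial): 2 infected
Step 1: +4 new -> 6 infected
Step 2: +5 new -> 11 infected
Step 3: +6 new -> 17 infected
Step 4: +6 new -> 23 infected
Step 5: +7 new -> 30 infected
Step 6: +6 new -> 36 infected
Step 7: +3 new -> 39 infected
Step 8: +2 new -> 41 infected
Step 9: +2 new -> 43 infected
Step 10: +3 new -> 46 infected
Step 11: +3 new -> 49 infected
Step 12: +0 new -> 49 infected

Answer: 49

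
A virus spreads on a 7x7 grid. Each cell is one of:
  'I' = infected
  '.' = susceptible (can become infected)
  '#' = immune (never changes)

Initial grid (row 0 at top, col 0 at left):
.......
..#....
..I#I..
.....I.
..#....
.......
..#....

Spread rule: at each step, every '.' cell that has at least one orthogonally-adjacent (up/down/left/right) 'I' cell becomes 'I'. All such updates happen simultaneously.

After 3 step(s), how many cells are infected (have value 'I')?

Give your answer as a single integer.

Step 0 (initial): 3 infected
Step 1: +7 new -> 10 infected
Step 2: +11 new -> 21 infected
Step 3: +11 new -> 32 infected

Answer: 32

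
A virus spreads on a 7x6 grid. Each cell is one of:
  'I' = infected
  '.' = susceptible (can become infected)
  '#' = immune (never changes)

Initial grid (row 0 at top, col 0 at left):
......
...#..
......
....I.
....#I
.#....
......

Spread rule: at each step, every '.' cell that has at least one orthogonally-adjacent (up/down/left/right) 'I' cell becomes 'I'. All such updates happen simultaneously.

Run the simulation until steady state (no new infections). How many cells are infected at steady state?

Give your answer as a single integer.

Step 0 (initial): 2 infected
Step 1: +4 new -> 6 infected
Step 2: +7 new -> 13 infected
Step 3: +7 new -> 20 infected
Step 4: +8 new -> 28 infected
Step 5: +5 new -> 33 infected
Step 6: +4 new -> 37 infected
Step 7: +2 new -> 39 infected
Step 8: +0 new -> 39 infected

Answer: 39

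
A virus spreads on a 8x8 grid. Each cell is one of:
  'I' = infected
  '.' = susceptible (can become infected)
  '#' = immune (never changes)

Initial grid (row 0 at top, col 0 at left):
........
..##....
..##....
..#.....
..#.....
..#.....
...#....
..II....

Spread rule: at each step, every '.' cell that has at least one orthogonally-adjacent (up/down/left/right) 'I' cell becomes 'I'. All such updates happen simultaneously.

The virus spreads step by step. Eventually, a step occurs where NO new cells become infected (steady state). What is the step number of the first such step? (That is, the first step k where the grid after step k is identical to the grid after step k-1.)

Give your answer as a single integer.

Answer: 12

Derivation:
Step 0 (initial): 2 infected
Step 1: +3 new -> 5 infected
Step 2: +4 new -> 9 infected
Step 3: +5 new -> 14 infected
Step 4: +7 new -> 21 infected
Step 5: +7 new -> 28 infected
Step 6: +7 new -> 35 infected
Step 7: +6 new -> 41 infected
Step 8: +6 new -> 47 infected
Step 9: +6 new -> 53 infected
Step 10: +2 new -> 55 infected
Step 11: +1 new -> 56 infected
Step 12: +0 new -> 56 infected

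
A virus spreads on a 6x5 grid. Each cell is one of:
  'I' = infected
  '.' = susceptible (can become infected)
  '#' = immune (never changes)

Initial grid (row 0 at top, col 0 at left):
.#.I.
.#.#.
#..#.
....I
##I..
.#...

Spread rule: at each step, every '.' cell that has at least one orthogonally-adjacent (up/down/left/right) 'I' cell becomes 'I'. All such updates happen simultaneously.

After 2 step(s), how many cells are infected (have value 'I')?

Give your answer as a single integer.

Answer: 17

Derivation:
Step 0 (initial): 3 infected
Step 1: +8 new -> 11 infected
Step 2: +6 new -> 17 infected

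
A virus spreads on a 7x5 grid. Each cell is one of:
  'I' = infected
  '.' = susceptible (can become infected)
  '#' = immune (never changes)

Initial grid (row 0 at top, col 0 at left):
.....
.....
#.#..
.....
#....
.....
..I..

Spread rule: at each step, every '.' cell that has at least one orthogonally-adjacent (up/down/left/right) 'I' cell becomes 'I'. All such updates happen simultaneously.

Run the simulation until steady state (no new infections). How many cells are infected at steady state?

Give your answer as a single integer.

Answer: 32

Derivation:
Step 0 (initial): 1 infected
Step 1: +3 new -> 4 infected
Step 2: +5 new -> 9 infected
Step 3: +5 new -> 14 infected
Step 4: +3 new -> 17 infected
Step 5: +4 new -> 21 infected
Step 6: +3 new -> 24 infected
Step 7: +5 new -> 29 infected
Step 8: +3 new -> 32 infected
Step 9: +0 new -> 32 infected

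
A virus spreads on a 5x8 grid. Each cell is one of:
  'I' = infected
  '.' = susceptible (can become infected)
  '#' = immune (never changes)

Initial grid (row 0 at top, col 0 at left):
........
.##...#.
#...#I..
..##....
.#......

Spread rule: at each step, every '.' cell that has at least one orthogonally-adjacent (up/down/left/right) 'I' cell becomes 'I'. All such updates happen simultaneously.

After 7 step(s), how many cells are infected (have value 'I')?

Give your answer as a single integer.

Step 0 (initial): 1 infected
Step 1: +3 new -> 4 infected
Step 2: +6 new -> 10 infected
Step 3: +7 new -> 17 infected
Step 4: +5 new -> 22 infected
Step 5: +3 new -> 25 infected
Step 6: +2 new -> 27 infected
Step 7: +2 new -> 29 infected

Answer: 29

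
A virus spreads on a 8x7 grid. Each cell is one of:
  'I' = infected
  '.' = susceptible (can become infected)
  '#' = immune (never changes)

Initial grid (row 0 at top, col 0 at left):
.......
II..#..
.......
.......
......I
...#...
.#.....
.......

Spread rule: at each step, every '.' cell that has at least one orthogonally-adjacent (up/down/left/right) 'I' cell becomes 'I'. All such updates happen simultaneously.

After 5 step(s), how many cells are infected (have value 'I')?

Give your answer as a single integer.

Answer: 48

Derivation:
Step 0 (initial): 3 infected
Step 1: +8 new -> 11 infected
Step 2: +10 new -> 21 infected
Step 3: +12 new -> 33 infected
Step 4: +10 new -> 43 infected
Step 5: +5 new -> 48 infected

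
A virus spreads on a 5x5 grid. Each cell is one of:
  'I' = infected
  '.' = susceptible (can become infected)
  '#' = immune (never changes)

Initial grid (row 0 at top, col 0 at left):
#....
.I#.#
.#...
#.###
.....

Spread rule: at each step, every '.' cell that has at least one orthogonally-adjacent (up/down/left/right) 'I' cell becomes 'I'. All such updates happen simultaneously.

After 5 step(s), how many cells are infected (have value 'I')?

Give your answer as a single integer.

Step 0 (initial): 1 infected
Step 1: +2 new -> 3 infected
Step 2: +2 new -> 5 infected
Step 3: +1 new -> 6 infected
Step 4: +2 new -> 8 infected
Step 5: +1 new -> 9 infected

Answer: 9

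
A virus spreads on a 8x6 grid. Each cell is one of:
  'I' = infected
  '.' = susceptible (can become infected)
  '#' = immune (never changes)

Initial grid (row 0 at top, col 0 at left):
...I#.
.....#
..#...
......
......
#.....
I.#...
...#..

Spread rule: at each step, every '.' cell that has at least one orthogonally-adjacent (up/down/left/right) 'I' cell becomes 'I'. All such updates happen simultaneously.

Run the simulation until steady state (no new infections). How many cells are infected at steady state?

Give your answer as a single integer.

Answer: 41

Derivation:
Step 0 (initial): 2 infected
Step 1: +4 new -> 6 infected
Step 2: +6 new -> 12 infected
Step 3: +7 new -> 19 infected
Step 4: +10 new -> 29 infected
Step 5: +6 new -> 35 infected
Step 6: +3 new -> 38 infected
Step 7: +2 new -> 40 infected
Step 8: +1 new -> 41 infected
Step 9: +0 new -> 41 infected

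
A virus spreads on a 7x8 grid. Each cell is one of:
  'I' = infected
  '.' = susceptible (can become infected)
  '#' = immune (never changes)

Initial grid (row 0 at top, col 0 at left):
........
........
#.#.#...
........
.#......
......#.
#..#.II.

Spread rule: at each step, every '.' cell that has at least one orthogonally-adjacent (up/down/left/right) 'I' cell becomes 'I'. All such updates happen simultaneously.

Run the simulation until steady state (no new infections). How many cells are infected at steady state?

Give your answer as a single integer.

Step 0 (initial): 2 infected
Step 1: +3 new -> 5 infected
Step 2: +3 new -> 8 infected
Step 3: +5 new -> 13 infected
Step 4: +6 new -> 19 infected
Step 5: +7 new -> 26 infected
Step 6: +8 new -> 34 infected
Step 7: +6 new -> 40 infected
Step 8: +4 new -> 44 infected
Step 9: +2 new -> 46 infected
Step 10: +2 new -> 48 infected
Step 11: +1 new -> 49 infected
Step 12: +0 new -> 49 infected

Answer: 49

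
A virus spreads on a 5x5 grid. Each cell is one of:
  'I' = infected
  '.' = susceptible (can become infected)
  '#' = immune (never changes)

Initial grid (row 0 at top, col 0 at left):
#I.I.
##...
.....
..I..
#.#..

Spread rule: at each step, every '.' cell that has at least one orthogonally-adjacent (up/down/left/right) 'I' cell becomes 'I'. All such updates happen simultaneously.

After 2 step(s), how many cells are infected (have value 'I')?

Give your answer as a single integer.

Answer: 17

Derivation:
Step 0 (initial): 3 infected
Step 1: +6 new -> 9 infected
Step 2: +8 new -> 17 infected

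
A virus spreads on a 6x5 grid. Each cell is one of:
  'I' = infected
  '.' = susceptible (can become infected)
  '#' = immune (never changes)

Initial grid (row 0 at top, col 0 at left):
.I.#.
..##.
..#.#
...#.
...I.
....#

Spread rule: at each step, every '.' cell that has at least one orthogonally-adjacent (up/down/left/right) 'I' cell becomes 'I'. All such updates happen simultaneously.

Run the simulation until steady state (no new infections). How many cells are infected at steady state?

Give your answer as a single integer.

Answer: 20

Derivation:
Step 0 (initial): 2 infected
Step 1: +6 new -> 8 infected
Step 2: +6 new -> 14 infected
Step 3: +4 new -> 18 infected
Step 4: +2 new -> 20 infected
Step 5: +0 new -> 20 infected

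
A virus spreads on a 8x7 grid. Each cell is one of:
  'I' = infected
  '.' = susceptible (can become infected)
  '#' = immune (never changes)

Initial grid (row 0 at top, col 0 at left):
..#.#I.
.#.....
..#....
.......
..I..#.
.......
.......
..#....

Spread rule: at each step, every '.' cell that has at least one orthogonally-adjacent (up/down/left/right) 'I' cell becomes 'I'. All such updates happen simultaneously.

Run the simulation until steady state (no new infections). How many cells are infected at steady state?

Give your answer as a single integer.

Answer: 50

Derivation:
Step 0 (initial): 2 infected
Step 1: +6 new -> 8 infected
Step 2: +10 new -> 18 infected
Step 3: +12 new -> 30 infected
Step 4: +9 new -> 39 infected
Step 5: +6 new -> 45 infected
Step 6: +3 new -> 48 infected
Step 7: +2 new -> 50 infected
Step 8: +0 new -> 50 infected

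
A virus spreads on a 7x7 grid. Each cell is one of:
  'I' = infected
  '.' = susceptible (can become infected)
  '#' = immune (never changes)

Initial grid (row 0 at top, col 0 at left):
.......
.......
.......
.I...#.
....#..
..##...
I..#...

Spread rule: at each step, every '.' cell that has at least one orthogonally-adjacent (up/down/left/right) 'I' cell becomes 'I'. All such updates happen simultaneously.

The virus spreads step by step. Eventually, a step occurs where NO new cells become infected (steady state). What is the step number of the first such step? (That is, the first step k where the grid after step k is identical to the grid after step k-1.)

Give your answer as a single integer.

Answer: 13

Derivation:
Step 0 (initial): 2 infected
Step 1: +6 new -> 8 infected
Step 2: +8 new -> 16 infected
Step 3: +6 new -> 22 infected
Step 4: +4 new -> 26 infected
Step 5: +3 new -> 29 infected
Step 6: +3 new -> 32 infected
Step 7: +3 new -> 35 infected
Step 8: +2 new -> 37 infected
Step 9: +2 new -> 39 infected
Step 10: +2 new -> 41 infected
Step 11: +2 new -> 43 infected
Step 12: +1 new -> 44 infected
Step 13: +0 new -> 44 infected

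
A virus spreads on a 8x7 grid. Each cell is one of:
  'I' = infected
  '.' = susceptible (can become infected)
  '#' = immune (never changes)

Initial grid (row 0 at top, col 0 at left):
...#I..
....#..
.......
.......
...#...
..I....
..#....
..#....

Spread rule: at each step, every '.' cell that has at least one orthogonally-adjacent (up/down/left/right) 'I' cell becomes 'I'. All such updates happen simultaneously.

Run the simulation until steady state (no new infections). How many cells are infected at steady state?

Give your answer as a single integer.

Answer: 51

Derivation:
Step 0 (initial): 2 infected
Step 1: +4 new -> 6 infected
Step 2: +8 new -> 14 infected
Step 3: +12 new -> 26 infected
Step 4: +13 new -> 39 infected
Step 5: +8 new -> 47 infected
Step 6: +3 new -> 50 infected
Step 7: +1 new -> 51 infected
Step 8: +0 new -> 51 infected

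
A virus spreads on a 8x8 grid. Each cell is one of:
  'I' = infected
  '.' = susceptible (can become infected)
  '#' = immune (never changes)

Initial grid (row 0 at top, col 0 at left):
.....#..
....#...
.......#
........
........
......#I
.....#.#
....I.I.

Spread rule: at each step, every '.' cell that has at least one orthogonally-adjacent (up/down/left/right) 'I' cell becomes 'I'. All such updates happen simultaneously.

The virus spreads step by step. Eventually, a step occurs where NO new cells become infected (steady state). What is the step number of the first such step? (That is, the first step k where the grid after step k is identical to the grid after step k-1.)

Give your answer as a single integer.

Step 0 (initial): 3 infected
Step 1: +6 new -> 9 infected
Step 2: +5 new -> 14 infected
Step 3: +7 new -> 21 infected
Step 4: +7 new -> 28 infected
Step 5: +7 new -> 35 infected
Step 6: +7 new -> 42 infected
Step 7: +5 new -> 47 infected
Step 8: +4 new -> 51 infected
Step 9: +4 new -> 55 infected
Step 10: +2 new -> 57 infected
Step 11: +1 new -> 58 infected
Step 12: +0 new -> 58 infected

Answer: 12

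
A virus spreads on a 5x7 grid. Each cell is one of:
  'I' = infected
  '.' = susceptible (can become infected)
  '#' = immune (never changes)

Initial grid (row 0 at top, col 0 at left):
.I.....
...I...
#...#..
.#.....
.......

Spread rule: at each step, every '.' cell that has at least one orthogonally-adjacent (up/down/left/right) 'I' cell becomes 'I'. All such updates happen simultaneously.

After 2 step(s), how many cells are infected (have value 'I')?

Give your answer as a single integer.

Answer: 15

Derivation:
Step 0 (initial): 2 infected
Step 1: +7 new -> 9 infected
Step 2: +6 new -> 15 infected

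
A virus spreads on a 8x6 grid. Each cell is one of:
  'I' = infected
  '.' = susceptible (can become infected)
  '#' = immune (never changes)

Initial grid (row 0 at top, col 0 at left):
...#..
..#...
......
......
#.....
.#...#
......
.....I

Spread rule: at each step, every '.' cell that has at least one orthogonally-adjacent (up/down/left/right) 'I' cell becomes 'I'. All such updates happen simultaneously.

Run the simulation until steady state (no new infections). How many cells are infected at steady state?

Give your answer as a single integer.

Step 0 (initial): 1 infected
Step 1: +2 new -> 3 infected
Step 2: +2 new -> 5 infected
Step 3: +3 new -> 8 infected
Step 4: +4 new -> 12 infected
Step 5: +6 new -> 18 infected
Step 6: +5 new -> 23 infected
Step 7: +6 new -> 29 infected
Step 8: +5 new -> 34 infected
Step 9: +3 new -> 37 infected
Step 10: +2 new -> 39 infected
Step 11: +2 new -> 41 infected
Step 12: +2 new -> 43 infected
Step 13: +0 new -> 43 infected

Answer: 43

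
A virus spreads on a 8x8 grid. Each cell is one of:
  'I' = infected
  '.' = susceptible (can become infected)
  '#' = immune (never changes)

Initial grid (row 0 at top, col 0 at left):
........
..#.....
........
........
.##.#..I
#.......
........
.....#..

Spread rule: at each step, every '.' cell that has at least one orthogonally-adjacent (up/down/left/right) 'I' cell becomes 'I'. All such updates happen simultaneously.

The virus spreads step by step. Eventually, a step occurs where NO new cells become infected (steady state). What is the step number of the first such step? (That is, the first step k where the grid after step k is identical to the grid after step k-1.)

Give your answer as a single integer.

Step 0 (initial): 1 infected
Step 1: +3 new -> 4 infected
Step 2: +5 new -> 9 infected
Step 3: +6 new -> 15 infected
Step 4: +7 new -> 22 infected
Step 5: +6 new -> 28 infected
Step 6: +8 new -> 36 infected
Step 7: +7 new -> 43 infected
Step 8: +5 new -> 48 infected
Step 9: +6 new -> 54 infected
Step 10: +3 new -> 57 infected
Step 11: +1 new -> 58 infected
Step 12: +0 new -> 58 infected

Answer: 12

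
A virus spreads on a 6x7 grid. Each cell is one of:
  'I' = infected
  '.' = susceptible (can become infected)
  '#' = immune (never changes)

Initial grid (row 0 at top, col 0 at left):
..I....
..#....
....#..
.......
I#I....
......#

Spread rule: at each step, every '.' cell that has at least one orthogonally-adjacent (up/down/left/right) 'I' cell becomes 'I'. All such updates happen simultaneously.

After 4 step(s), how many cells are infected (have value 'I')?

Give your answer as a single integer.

Answer: 34

Derivation:
Step 0 (initial): 3 infected
Step 1: +7 new -> 10 infected
Step 2: +11 new -> 21 infected
Step 3: +8 new -> 29 infected
Step 4: +5 new -> 34 infected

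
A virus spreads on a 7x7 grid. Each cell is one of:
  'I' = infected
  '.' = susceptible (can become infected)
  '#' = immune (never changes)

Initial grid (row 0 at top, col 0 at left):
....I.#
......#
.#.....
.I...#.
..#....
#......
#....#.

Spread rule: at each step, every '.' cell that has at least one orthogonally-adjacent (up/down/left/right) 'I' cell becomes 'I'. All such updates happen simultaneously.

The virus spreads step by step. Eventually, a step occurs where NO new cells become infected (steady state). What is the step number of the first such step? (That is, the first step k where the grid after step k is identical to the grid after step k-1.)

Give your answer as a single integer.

Answer: 9

Derivation:
Step 0 (initial): 2 infected
Step 1: +6 new -> 8 infected
Step 2: +9 new -> 17 infected
Step 3: +9 new -> 26 infected
Step 4: +6 new -> 32 infected
Step 5: +4 new -> 36 infected
Step 6: +3 new -> 39 infected
Step 7: +1 new -> 40 infected
Step 8: +1 new -> 41 infected
Step 9: +0 new -> 41 infected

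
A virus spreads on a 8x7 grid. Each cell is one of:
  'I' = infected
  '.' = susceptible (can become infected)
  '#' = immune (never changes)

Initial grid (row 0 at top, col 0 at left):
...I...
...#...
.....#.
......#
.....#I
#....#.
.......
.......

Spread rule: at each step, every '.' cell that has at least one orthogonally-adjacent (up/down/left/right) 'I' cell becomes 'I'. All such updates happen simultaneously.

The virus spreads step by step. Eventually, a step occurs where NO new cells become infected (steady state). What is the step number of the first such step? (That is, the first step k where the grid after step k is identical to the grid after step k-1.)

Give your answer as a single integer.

Answer: 10

Derivation:
Step 0 (initial): 2 infected
Step 1: +3 new -> 5 infected
Step 2: +5 new -> 10 infected
Step 3: +8 new -> 18 infected
Step 4: +8 new -> 26 infected
Step 5: +10 new -> 36 infected
Step 6: +7 new -> 43 infected
Step 7: +4 new -> 47 infected
Step 8: +2 new -> 49 infected
Step 9: +1 new -> 50 infected
Step 10: +0 new -> 50 infected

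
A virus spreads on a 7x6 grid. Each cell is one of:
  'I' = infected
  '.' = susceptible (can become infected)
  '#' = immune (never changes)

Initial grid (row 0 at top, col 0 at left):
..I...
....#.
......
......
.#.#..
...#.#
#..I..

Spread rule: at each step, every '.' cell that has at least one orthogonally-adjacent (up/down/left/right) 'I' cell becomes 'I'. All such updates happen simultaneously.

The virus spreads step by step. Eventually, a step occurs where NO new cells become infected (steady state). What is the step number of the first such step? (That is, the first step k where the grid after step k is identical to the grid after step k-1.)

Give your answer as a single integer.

Step 0 (initial): 2 infected
Step 1: +5 new -> 7 infected
Step 2: +9 new -> 16 infected
Step 3: +8 new -> 24 infected
Step 4: +8 new -> 32 infected
Step 5: +4 new -> 36 infected
Step 6: +0 new -> 36 infected

Answer: 6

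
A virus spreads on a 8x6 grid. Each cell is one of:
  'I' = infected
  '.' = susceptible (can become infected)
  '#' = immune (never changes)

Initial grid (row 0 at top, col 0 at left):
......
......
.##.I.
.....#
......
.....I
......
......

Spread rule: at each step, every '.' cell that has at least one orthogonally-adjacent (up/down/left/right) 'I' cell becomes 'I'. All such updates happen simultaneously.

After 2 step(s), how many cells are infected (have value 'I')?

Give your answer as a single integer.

Answer: 17

Derivation:
Step 0 (initial): 2 infected
Step 1: +7 new -> 9 infected
Step 2: +8 new -> 17 infected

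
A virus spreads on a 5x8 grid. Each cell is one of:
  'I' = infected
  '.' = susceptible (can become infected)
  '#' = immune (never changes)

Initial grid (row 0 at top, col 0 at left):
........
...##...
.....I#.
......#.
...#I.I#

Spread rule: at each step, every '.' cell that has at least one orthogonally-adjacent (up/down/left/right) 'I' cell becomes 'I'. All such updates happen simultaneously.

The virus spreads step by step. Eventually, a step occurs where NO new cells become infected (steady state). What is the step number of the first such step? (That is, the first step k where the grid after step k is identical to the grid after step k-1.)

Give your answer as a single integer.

Answer: 8

Derivation:
Step 0 (initial): 3 infected
Step 1: +5 new -> 8 infected
Step 2: +4 new -> 12 infected
Step 3: +5 new -> 17 infected
Step 4: +7 new -> 24 infected
Step 5: +6 new -> 30 infected
Step 6: +3 new -> 33 infected
Step 7: +1 new -> 34 infected
Step 8: +0 new -> 34 infected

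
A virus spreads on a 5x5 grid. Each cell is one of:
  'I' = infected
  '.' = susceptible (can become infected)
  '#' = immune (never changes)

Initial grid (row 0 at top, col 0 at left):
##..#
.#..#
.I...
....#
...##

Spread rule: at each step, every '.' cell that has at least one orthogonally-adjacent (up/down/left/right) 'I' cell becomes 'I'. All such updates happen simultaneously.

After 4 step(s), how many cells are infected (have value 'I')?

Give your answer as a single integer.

Step 0 (initial): 1 infected
Step 1: +3 new -> 4 infected
Step 2: +6 new -> 10 infected
Step 3: +6 new -> 16 infected
Step 4: +1 new -> 17 infected

Answer: 17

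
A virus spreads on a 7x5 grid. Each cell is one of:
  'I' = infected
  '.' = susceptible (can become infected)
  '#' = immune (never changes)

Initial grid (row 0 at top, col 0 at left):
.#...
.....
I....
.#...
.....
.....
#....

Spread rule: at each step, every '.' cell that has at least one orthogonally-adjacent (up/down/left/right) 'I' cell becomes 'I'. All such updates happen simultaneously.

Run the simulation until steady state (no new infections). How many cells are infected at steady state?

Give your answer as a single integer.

Step 0 (initial): 1 infected
Step 1: +3 new -> 4 infected
Step 2: +4 new -> 8 infected
Step 3: +5 new -> 13 infected
Step 4: +6 new -> 19 infected
Step 5: +6 new -> 25 infected
Step 6: +4 new -> 29 infected
Step 7: +2 new -> 31 infected
Step 8: +1 new -> 32 infected
Step 9: +0 new -> 32 infected

Answer: 32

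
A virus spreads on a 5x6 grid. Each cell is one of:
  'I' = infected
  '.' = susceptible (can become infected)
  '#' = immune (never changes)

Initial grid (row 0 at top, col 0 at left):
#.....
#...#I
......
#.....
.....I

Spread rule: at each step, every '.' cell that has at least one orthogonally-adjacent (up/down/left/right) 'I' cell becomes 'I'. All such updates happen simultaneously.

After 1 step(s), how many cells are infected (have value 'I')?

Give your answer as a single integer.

Answer: 6

Derivation:
Step 0 (initial): 2 infected
Step 1: +4 new -> 6 infected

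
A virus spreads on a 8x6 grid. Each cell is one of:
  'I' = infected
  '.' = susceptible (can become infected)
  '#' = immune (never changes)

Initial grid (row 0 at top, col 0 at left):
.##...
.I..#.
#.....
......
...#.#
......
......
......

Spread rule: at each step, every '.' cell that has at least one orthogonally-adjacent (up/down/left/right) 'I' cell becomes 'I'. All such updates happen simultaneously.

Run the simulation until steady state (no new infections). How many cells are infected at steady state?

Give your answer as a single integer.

Step 0 (initial): 1 infected
Step 1: +3 new -> 4 infected
Step 2: +4 new -> 8 infected
Step 3: +5 new -> 13 infected
Step 4: +6 new -> 19 infected
Step 5: +6 new -> 25 infected
Step 6: +7 new -> 32 infected
Step 7: +4 new -> 36 infected
Step 8: +3 new -> 39 infected
Step 9: +2 new -> 41 infected
Step 10: +1 new -> 42 infected
Step 11: +0 new -> 42 infected

Answer: 42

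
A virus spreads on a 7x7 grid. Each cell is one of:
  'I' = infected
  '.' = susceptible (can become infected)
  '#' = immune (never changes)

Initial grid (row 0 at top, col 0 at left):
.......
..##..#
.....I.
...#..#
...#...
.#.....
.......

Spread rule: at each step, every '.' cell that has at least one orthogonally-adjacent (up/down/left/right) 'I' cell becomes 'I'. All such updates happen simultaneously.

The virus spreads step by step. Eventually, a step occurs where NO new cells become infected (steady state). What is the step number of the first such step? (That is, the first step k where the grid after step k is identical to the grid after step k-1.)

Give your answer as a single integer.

Answer: 10

Derivation:
Step 0 (initial): 1 infected
Step 1: +4 new -> 5 infected
Step 2: +5 new -> 10 infected
Step 3: +6 new -> 16 infected
Step 4: +6 new -> 22 infected
Step 5: +8 new -> 30 infected
Step 6: +6 new -> 36 infected
Step 7: +3 new -> 39 infected
Step 8: +2 new -> 41 infected
Step 9: +1 new -> 42 infected
Step 10: +0 new -> 42 infected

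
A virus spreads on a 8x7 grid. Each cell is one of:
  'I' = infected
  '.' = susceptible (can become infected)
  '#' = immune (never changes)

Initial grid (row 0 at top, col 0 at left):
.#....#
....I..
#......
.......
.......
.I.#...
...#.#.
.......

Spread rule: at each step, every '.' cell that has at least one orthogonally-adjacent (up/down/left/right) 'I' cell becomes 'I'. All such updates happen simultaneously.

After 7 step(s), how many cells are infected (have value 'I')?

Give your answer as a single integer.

Answer: 50

Derivation:
Step 0 (initial): 2 infected
Step 1: +8 new -> 10 infected
Step 2: +13 new -> 23 infected
Step 3: +13 new -> 36 infected
Step 4: +5 new -> 41 infected
Step 5: +5 new -> 46 infected
Step 6: +2 new -> 48 infected
Step 7: +2 new -> 50 infected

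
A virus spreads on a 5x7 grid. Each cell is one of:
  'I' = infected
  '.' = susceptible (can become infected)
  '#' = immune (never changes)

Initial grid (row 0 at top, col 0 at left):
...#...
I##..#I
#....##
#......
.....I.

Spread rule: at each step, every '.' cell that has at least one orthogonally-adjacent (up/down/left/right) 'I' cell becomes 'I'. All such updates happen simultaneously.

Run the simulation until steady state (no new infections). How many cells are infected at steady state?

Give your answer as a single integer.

Step 0 (initial): 3 infected
Step 1: +5 new -> 8 infected
Step 2: +5 new -> 13 infected
Step 3: +5 new -> 18 infected
Step 4: +4 new -> 22 infected
Step 5: +4 new -> 26 infected
Step 6: +1 new -> 27 infected
Step 7: +0 new -> 27 infected

Answer: 27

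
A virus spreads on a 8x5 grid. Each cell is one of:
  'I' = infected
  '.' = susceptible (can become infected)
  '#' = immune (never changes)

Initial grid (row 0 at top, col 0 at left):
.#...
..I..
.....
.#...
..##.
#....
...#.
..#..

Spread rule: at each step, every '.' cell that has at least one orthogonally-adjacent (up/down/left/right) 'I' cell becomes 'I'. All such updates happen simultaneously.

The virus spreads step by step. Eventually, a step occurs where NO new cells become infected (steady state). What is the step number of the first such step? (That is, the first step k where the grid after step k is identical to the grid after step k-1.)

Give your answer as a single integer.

Answer: 11

Derivation:
Step 0 (initial): 1 infected
Step 1: +4 new -> 5 infected
Step 2: +6 new -> 11 infected
Step 3: +5 new -> 16 infected
Step 4: +2 new -> 18 infected
Step 5: +2 new -> 20 infected
Step 6: +2 new -> 22 infected
Step 7: +3 new -> 25 infected
Step 8: +3 new -> 28 infected
Step 9: +4 new -> 32 infected
Step 10: +1 new -> 33 infected
Step 11: +0 new -> 33 infected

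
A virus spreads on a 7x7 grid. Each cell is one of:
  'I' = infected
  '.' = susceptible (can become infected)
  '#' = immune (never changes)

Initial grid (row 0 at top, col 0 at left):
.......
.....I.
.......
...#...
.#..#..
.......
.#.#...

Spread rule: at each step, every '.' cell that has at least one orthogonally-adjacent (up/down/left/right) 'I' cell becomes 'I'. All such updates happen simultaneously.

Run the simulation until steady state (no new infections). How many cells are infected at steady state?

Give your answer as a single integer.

Answer: 44

Derivation:
Step 0 (initial): 1 infected
Step 1: +4 new -> 5 infected
Step 2: +6 new -> 11 infected
Step 3: +6 new -> 17 infected
Step 4: +5 new -> 22 infected
Step 5: +7 new -> 29 infected
Step 6: +7 new -> 36 infected
Step 7: +3 new -> 39 infected
Step 8: +3 new -> 42 infected
Step 9: +1 new -> 43 infected
Step 10: +1 new -> 44 infected
Step 11: +0 new -> 44 infected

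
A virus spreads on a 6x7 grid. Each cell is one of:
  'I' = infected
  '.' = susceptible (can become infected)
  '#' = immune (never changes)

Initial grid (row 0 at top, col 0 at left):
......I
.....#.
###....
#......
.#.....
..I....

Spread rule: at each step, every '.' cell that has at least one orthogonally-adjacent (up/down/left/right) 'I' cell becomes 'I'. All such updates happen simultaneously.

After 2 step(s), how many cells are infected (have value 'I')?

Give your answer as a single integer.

Answer: 13

Derivation:
Step 0 (initial): 2 infected
Step 1: +5 new -> 7 infected
Step 2: +6 new -> 13 infected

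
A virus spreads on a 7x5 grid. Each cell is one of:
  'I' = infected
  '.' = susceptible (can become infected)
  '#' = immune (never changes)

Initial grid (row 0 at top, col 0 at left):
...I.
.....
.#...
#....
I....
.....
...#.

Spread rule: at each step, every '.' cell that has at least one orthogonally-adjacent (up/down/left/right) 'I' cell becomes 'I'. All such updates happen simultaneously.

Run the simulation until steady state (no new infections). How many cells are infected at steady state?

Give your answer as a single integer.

Step 0 (initial): 2 infected
Step 1: +5 new -> 7 infected
Step 2: +8 new -> 15 infected
Step 3: +9 new -> 24 infected
Step 4: +5 new -> 29 infected
Step 5: +2 new -> 31 infected
Step 6: +1 new -> 32 infected
Step 7: +0 new -> 32 infected

Answer: 32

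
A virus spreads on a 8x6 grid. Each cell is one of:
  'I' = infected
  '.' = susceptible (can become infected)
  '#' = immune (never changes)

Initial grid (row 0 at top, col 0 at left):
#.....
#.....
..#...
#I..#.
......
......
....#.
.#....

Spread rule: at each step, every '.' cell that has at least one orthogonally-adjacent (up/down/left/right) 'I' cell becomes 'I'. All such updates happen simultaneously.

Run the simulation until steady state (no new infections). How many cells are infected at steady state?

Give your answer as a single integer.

Step 0 (initial): 1 infected
Step 1: +3 new -> 4 infected
Step 2: +6 new -> 10 infected
Step 3: +7 new -> 17 infected
Step 4: +7 new -> 24 infected
Step 5: +8 new -> 32 infected
Step 6: +5 new -> 37 infected
Step 7: +3 new -> 40 infected
Step 8: +1 new -> 41 infected
Step 9: +0 new -> 41 infected

Answer: 41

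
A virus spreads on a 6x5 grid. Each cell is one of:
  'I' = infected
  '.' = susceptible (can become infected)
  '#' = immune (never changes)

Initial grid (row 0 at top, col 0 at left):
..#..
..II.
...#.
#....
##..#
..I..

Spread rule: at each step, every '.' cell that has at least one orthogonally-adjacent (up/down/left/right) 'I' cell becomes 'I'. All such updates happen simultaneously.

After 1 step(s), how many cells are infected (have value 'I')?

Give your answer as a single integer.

Answer: 10

Derivation:
Step 0 (initial): 3 infected
Step 1: +7 new -> 10 infected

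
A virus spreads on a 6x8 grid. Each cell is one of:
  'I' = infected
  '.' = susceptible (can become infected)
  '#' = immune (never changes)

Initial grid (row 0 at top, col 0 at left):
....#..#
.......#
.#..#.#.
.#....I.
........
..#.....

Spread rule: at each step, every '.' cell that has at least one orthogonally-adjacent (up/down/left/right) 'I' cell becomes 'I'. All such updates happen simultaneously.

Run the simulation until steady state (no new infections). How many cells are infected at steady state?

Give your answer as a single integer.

Answer: 40

Derivation:
Step 0 (initial): 1 infected
Step 1: +3 new -> 4 infected
Step 2: +6 new -> 10 infected
Step 3: +5 new -> 15 infected
Step 4: +7 new -> 22 infected
Step 5: +5 new -> 27 infected
Step 6: +3 new -> 30 infected
Step 7: +4 new -> 34 infected
Step 8: +4 new -> 38 infected
Step 9: +2 new -> 40 infected
Step 10: +0 new -> 40 infected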